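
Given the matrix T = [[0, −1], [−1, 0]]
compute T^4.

T² = I (check: tr T = 0 and det T = −1), so T^4 = I since 4 is even.

[[1, 0], [0, 1]]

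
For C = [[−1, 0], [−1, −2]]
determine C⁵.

[[−1, 0], [−31, −32]]

tr C = −3 and det C = 2, so the characteristic polynomial is λ² − (−3)λ + (2) with roots −2 and −1.
Eigenvectors give P = [[0, −1], [1, 1]] with P⁻¹ = [[1, 1], [−1, 0]], and C = P·diag(−2, −1)·P⁻¹.
Then C⁵ = P·diag(−32, −1)·P⁻¹ = [[0, 1], [−32, −1]] · [[1, 1], [−1, 0]] = [[−1, 0], [−31, −32]].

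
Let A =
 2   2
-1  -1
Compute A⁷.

[[2, 2], [-1, -1]]

A² = A (a projection; rank 1, trace 1), so A⁷ = A.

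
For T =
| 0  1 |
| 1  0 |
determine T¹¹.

[[0, 1], [1, 0]]

T² = I (check: tr T = 0 and det T = −1), so T¹¹ = T since 11 is odd.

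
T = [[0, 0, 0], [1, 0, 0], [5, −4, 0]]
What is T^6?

[[0, 0, 0], [0, 0, 0], [0, 0, 0]]

T is strictly triangular, hence nilpotent: T^3 = 0, so T^6 = 0.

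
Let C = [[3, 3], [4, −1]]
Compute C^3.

C^2 = [[21, 6], [8, 13]]
C^3 = [[87, 57], [76, 11]]

[[87, 57], [76, 11]]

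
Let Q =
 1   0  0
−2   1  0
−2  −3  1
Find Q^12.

[[1, 0, 0], [−24, 1, 0], [372, −36, 1]]

Q = I + N where N = [[0, 0, 0], [−2, 0, 0], [−2, −3, 0]] is strictly lower-triangular, so N^3 = 0.
(I + N)^12 = I + 12·N + 66·N^2 = [[1, 0, 0], [−24, 1, 0], [372, −36, 1]].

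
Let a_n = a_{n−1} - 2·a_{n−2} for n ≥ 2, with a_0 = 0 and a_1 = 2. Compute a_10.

With companion matrix T = [[1, -2], [1, 0]], [a_n, a_{n−1}]ᵀ = T·[a_{n−1}, a_{n−2}]ᵀ, so [a_10, a_9]ᵀ = T⁹·[a_1, a_0]ᵀ.
T⁹ = [[-11, 34], [-17, 6]], giving [a_10, a_9]ᵀ = [[-22], [-34]].

-22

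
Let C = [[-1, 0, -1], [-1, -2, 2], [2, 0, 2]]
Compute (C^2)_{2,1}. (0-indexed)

0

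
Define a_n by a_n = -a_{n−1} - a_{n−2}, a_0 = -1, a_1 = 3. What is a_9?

-1

With companion matrix B = [[-1, -1], [1, 0]], [a_n, a_{n−1}]ᵀ = B·[a_{n−1}, a_{n−2}]ᵀ, so [a_9, a_8]ᵀ = B⁸·[a_1, a_0]ᵀ.
B⁸ = [[0, 1], [-1, -1]], giving [a_9, a_8]ᵀ = [[-1], [-2]].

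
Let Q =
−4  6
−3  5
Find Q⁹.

[[−514, 1026], [−513, 1025]]

tr Q = 1 and det Q = −2, so the characteristic polynomial is λ² − (1)λ + (−2) with roots 2 and −1.
Eigenvectors give P = [[1, 2], [1, 1]] with P⁻¹ = [[−1, 2], [1, −1]], and Q = P·diag(2, −1)·P⁻¹.
Then Q⁹ = P·diag(512, −1)·P⁻¹ = [[512, −2], [512, −1]] · [[−1, 2], [1, −1]] = [[−514, 1026], [−513, 1025]].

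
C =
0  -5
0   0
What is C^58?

[[0, 0], [0, 0]]

C is strictly triangular, hence nilpotent: C^2 = 0, so C^58 = 0.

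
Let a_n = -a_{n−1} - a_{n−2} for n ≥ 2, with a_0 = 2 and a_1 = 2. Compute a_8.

-4

With companion matrix M = [[-1, -1], [1, 0]], [a_n, a_{n−1}]ᵀ = M·[a_{n−1}, a_{n−2}]ᵀ, so [a_8, a_7]ᵀ = M⁷·[a_1, a_0]ᵀ.
M⁷ = [[-1, -1], [1, 0]], giving [a_8, a_7]ᵀ = [[-4], [2]].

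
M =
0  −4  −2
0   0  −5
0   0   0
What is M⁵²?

M is strictly triangular, hence nilpotent: M³ = 0, so M⁵² = 0.

[[0, 0, 0], [0, 0, 0], [0, 0, 0]]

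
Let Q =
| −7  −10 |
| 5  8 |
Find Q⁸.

[[−6049, −12610], [6305, 12866]]

tr Q = 1 and det Q = −6, so the characteristic polynomial is λ² − (1)λ + (−6) with roots −2 and 3.
Eigenvectors give P = [[2, −1], [−1, 1]] with P⁻¹ = [[1, 1], [1, 2]], and Q = P·diag(−2, 3)·P⁻¹.
Then Q⁸ = P·diag(256, 6561)·P⁻¹ = [[512, −6561], [−256, 6561]] · [[1, 1], [1, 2]] = [[−6049, −12610], [6305, 12866]].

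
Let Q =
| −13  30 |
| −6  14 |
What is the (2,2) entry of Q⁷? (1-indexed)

644

tr Q = 1 and det Q = −2, so the characteristic polynomial is λ² − (1)λ + (−2) with roots −1 and 2.
Eigenvectors give P = [[−5, 2], [−2, 1]] with P⁻¹ = [[−1, 2], [−2, 5]], and Q = P·diag(−1, 2)·P⁻¹.
Then Q⁷ = P·diag(−1, 128)·P⁻¹ = [[5, 256], [2, 128]] · [[−1, 2], [−2, 5]] = [[−517, 1290], [−258, 644]].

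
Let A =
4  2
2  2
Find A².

[[20, 12], [12, 8]]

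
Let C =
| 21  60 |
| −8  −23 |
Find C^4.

[[−399, −1200], [160, 481]]

tr C = −2 and det C = −3, so the characteristic polynomial is λ² − (−2)λ + (−3) with roots −3 and 1.
Eigenvectors give P = [[5, 3], [−2, −1]] with P⁻¹ = [[−1, −3], [2, 5]], and C = P·diag(−3, 1)·P⁻¹.
Then C^4 = P·diag(81, 1)·P⁻¹ = [[405, 3], [−162, −1]] · [[−1, −3], [2, 5]] = [[−399, −1200], [160, 481]].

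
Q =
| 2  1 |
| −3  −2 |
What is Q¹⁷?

[[2, 1], [−3, −2]]

Q² = I (check: tr Q = 0 and det Q = −1), so Q¹⁷ = Q since 17 is odd.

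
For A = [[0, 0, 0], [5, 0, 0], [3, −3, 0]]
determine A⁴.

A is strictly triangular, hence nilpotent: A³ = 0, so A⁴ = 0.

[[0, 0, 0], [0, 0, 0], [0, 0, 0]]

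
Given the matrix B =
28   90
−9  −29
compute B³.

tr B = −1 and det B = −2, so the characteristic polynomial is λ² − (−1)λ + (−2) with roots −2 and 1.
Eigenvectors give P = [[−3, 10], [1, −3]] with P⁻¹ = [[3, 10], [1, 3]], and B = P·diag(−2, 1)·P⁻¹.
Then B³ = P·diag(−8, 1)·P⁻¹ = [[24, 10], [−8, −3]] · [[3, 10], [1, 3]] = [[82, 270], [−27, −89]].

[[82, 270], [−27, −89]]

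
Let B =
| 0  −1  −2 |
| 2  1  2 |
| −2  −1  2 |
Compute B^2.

[[2, 1, −6], [−2, −3, 2], [−6, −1, 6]]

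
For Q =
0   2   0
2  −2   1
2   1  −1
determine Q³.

Q² = [[4, −4, 2], [−2, 9, −3], [0, 1, 2]]
Q³ = [[−4, 18, −6], [12, −25, 12], [6, 0, −1]]

[[−4, 18, −6], [12, −25, 12], [6, 0, −1]]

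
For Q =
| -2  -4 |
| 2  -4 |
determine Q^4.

[[-272, 96], [-48, -224]]

Q^2 = [[-4, 24], [-12, 8]]
Q^3 = [[56, -80], [40, 16]]
Q^4 = [[-272, 96], [-48, -224]]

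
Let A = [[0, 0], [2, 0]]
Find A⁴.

A is strictly triangular, hence nilpotent: A² = 0, so A⁴ = 0.

[[0, 0], [0, 0]]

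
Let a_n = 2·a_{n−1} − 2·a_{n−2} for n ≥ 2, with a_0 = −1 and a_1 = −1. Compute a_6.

0

With companion matrix C = [[2, −2], [1, 0]], [a_n, a_{n−1}]ᵀ = C·[a_{n−1}, a_{n−2}]ᵀ, so [a_6, a_5]ᵀ = C⁵·[a_1, a_0]ᵀ.
C⁵ = [[−8, 8], [−4, 0]], giving [a_6, a_5]ᵀ = [[0], [4]].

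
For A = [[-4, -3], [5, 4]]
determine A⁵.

A² = I (check: tr A = 0 and det A = -1), so A⁵ = A since 5 is odd.

[[-4, -3], [5, 4]]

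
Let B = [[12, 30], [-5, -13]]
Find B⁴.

tr B = -1 and det B = -6, so the characteristic polynomial is λ² − (-1)λ + (-6) with roots 2 and -3.
Eigenvectors give P = [[3, -2], [-1, 1]] with P⁻¹ = [[1, 2], [1, 3]], and B = P·diag(2, -3)·P⁻¹.
Then B⁴ = P·diag(16, 81)·P⁻¹ = [[48, -162], [-16, 81]] · [[1, 2], [1, 3]] = [[-114, -390], [65, 211]].

[[-114, -390], [65, 211]]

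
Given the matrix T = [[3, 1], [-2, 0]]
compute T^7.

tr T = 3 and det T = 2, so the characteristic polynomial is λ² − (3)λ + (2) with roots 2 and 1.
Eigenvectors give P = [[1, 1], [-1, -2]] with P⁻¹ = [[2, 1], [-1, -1]], and T = P·diag(2, 1)·P⁻¹.
Then T^7 = P·diag(128, 1)·P⁻¹ = [[128, 1], [-128, -2]] · [[2, 1], [-1, -1]] = [[255, 127], [-254, -126]].

[[255, 127], [-254, -126]]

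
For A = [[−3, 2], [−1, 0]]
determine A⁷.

[[−255, 254], [−127, 126]]

tr A = −3 and det A = 2, so the characteristic polynomial is λ² − (−3)λ + (2) with roots −2 and −1.
Eigenvectors give P = [[2, −1], [1, −1]] with P⁻¹ = [[1, −1], [1, −2]], and A = P·diag(−2, −1)·P⁻¹.
Then A⁷ = P·diag(−128, −1)·P⁻¹ = [[−256, 1], [−128, 1]] · [[1, −1], [1, −2]] = [[−255, 254], [−127, 126]].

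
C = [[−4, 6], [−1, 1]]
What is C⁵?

tr C = −3 and det C = 2, so the characteristic polynomial is λ² − (−3)λ + (2) with roots −1 and −2.
Eigenvectors give P = [[2, 3], [1, 1]] with P⁻¹ = [[−1, 3], [1, −2]], and C = P·diag(−1, −2)·P⁻¹.
Then C⁵ = P·diag(−1, −32)·P⁻¹ = [[−2, −96], [−1, −32]] · [[−1, 3], [1, −2]] = [[−94, 186], [−31, 61]].

[[−94, 186], [−31, 61]]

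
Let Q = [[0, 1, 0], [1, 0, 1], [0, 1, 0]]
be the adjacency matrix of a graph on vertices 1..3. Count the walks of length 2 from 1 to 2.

0

The number of length-2 walks from vertex 1 to vertex 2 is entry (1,2) of Q², where Q is the adjacency matrix.
Q² = [[1, 0, 1], [0, 2, 0], [1, 0, 1]]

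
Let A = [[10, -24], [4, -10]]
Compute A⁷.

[[640, -1536], [256, -640]]

tr A = 0 and det A = -4, so the characteristic polynomial is λ² − (0)λ + (-4) with roots -2 and 2.
Eigenvectors give P = [[-2, 3], [-1, 1]] with P⁻¹ = [[1, -3], [1, -2]], and A = P·diag(-2, 2)·P⁻¹.
Then A⁷ = P·diag(-128, 128)·P⁻¹ = [[256, 384], [128, 128]] · [[1, -3], [1, -2]] = [[640, -1536], [256, -640]].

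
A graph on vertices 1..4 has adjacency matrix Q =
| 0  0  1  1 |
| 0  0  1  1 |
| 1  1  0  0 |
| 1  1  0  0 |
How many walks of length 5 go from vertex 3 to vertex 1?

16

The number of length-5 walks from vertex 3 to vertex 1 is entry (3,1) of Q^5, where Q is the adjacency matrix.
Q^2 = [[2, 2, 0, 0], [2, 2, 0, 0], [0, 0, 2, 2], [0, 0, 2, 2]]
Q^3 = [[0, 0, 4, 4], [0, 0, 4, 4], [4, 4, 0, 0], [4, 4, 0, 0]]
Q^4 = [[8, 8, 0, 0], [8, 8, 0, 0], [0, 0, 8, 8], [0, 0, 8, 8]]
Q^5 = [[0, 0, 16, 16], [0, 0, 16, 16], [16, 16, 0, 0], [16, 16, 0, 0]]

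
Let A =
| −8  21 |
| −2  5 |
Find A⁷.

tr A = −3 and det A = 2, so the characteristic polynomial is λ² − (−3)λ + (2) with roots −1 and −2.
Eigenvectors give P = [[−3, 7], [−1, 2]] with P⁻¹ = [[2, −7], [1, −3]], and A = P·diag(−1, −2)·P⁻¹.
Then A⁷ = P·diag(−1, −128)·P⁻¹ = [[3, −896], [1, −256]] · [[2, −7], [1, −3]] = [[−890, 2667], [−254, 761]].

[[−890, 2667], [−254, 761]]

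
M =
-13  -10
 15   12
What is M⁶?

tr M = -1 and det M = -6, so the characteristic polynomial is λ² − (-1)λ + (-6) with roots -3 and 2.
Eigenvectors give P = [[1, -2], [-1, 3]] with P⁻¹ = [[3, 2], [1, 1]], and M = P·diag(-3, 2)·P⁻¹.
Then M⁶ = P·diag(729, 64)·P⁻¹ = [[729, -128], [-729, 192]] · [[3, 2], [1, 1]] = [[2059, 1330], [-1995, -1266]].

[[2059, 1330], [-1995, -1266]]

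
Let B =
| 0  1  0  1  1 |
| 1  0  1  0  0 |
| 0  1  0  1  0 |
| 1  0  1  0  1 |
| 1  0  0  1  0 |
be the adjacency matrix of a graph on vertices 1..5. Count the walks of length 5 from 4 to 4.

The number of length-5 walks from vertex 4 to vertex 4 is entry (4,4) of B⁵, where B is the adjacency matrix.
B² = [[3, 0, 2, 1, 1], [0, 2, 0, 2, 1], [2, 0, 2, 0, 1], [1, 2, 0, 3, 1], [1, 1, 1, 1, 2]]
B³ = [[2, 5, 1, 6, 4], [5, 0, 4, 1, 2], [1, 4, 0, 5, 2], [6, 1, 5, 2, 4], [4, 2, 2, 4, 2]]
B⁴ = [[15, 3, 11, 7, 8], [3, 9, 1, 11, 6], [11, 1, 9, 3, 6], [7, 11, 3, 15, 8], [8, 6, 6, 8, 8]]
B⁵ = [[18, 26, 10, 34, 22], [26, 4, 20, 10, 14], [10, 20, 4, 26, 14], [34, 10, 26, 18, 22], [22, 14, 14, 22, 16]]

18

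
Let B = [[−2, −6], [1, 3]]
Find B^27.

[[−2, −6], [1, 3]]

B² = B (a projection; rank 1, trace 1), so B^27 = B.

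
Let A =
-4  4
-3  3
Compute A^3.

[[-4, 4], [-3, 3]]

A^2 = [[4, -4], [3, -3]]
A^3 = [[-4, 4], [-3, 3]]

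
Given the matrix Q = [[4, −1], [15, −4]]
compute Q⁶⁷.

[[4, −1], [15, −4]]

Q² = I (check: tr Q = 0 and det Q = −1), so Q⁶⁷ = Q since 67 is odd.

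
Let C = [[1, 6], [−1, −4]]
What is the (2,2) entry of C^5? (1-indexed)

tr C = −3 and det C = 2, so the characteristic polynomial is λ² − (−3)λ + (2) with roots −2 and −1.
Eigenvectors give P = [[2, 3], [−1, −1]] with P⁻¹ = [[−1, −3], [1, 2]], and C = P·diag(−2, −1)·P⁻¹.
Then C^5 = P·diag(−32, −1)·P⁻¹ = [[−64, −3], [32, 1]] · [[−1, −3], [1, 2]] = [[61, 186], [−31, −94]].

−94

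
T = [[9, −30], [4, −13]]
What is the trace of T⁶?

730

tr T = −4 and det T = 3, so the characteristic polynomial is λ² − (−4)λ + (3) with roots −3 and −1.
Eigenvectors give P = [[−5, 3], [−2, 1]] with P⁻¹ = [[1, −3], [2, −5]], and T = P·diag(−3, −1)·P⁻¹.
Then T⁶ = P·diag(729, 1)·P⁻¹ = [[−3645, 3], [−1458, 1]] · [[1, −3], [2, −5]] = [[−3639, 10920], [−1456, 4369]].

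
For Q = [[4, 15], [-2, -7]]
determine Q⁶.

tr Q = -3 and det Q = 2, so the characteristic polynomial is λ² − (-3)λ + (2) with roots -2 and -1.
Eigenvectors give P = [[-5, -3], [2, 1]] with P⁻¹ = [[1, 3], [-2, -5]], and Q = P·diag(-2, -1)·P⁻¹.
Then Q⁶ = P·diag(64, 1)·P⁻¹ = [[-320, -3], [128, 1]] · [[1, 3], [-2, -5]] = [[-314, -945], [126, 379]].

[[-314, -945], [126, 379]]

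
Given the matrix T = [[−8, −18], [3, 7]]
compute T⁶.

tr T = −1 and det T = −2, so the characteristic polynomial is λ² − (−1)λ + (−2) with roots 1 and −2.
Eigenvectors give P = [[−2, −3], [1, 1]] with P⁻¹ = [[1, 3], [−1, −2]], and T = P·diag(1, −2)·P⁻¹.
Then T⁶ = P·diag(1, 64)·P⁻¹ = [[−2, −192], [1, 64]] · [[1, 3], [−1, −2]] = [[190, 378], [−63, −125]].

[[190, 378], [−63, −125]]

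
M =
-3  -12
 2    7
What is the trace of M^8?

tr M = 4 and det M = 3, so the characteristic polynomial is λ² − (4)λ + (3) with roots 1 and 3.
Eigenvectors give P = [[3, -2], [-1, 1]] with P⁻¹ = [[1, 2], [1, 3]], and M = P·diag(1, 3)·P⁻¹.
Then M^8 = P·diag(1, 6561)·P⁻¹ = [[3, -13122], [-1, 6561]] · [[1, 2], [1, 3]] = [[-13119, -39360], [6560, 19681]].

6562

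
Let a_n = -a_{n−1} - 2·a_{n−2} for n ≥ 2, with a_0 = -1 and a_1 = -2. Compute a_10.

-56

With companion matrix M = [[-1, -2], [1, 0]], [a_n, a_{n−1}]ᵀ = M·[a_{n−1}, a_{n−2}]ᵀ, so [a_10, a_9]ᵀ = M^9·[a_1, a_0]ᵀ.
M^9 = [[11, 34], [-17, -6]], giving [a_10, a_9]ᵀ = [[-56], [40]].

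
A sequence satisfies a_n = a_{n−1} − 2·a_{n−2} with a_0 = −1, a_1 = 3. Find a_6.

13

With companion matrix B = [[1, −2], [1, 0]], [a_n, a_{n−1}]ᵀ = B·[a_{n−1}, a_{n−2}]ᵀ, so [a_6, a_5]ᵀ = B^5·[a_1, a_0]ᵀ.
B^5 = [[5, 2], [−1, 6]], giving [a_6, a_5]ᵀ = [[13], [−9]].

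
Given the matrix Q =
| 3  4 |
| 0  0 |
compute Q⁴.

Q² = [[9, 12], [0, 0]]
Q³ = [[27, 36], [0, 0]]
Q⁴ = [[81, 108], [0, 0]]

[[81, 108], [0, 0]]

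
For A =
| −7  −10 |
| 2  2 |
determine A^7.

tr A = −5 and det A = 6, so the characteristic polynomial is λ² − (−5)λ + (6) with roots −2 and −3.
Eigenvectors give P = [[2, −5], [−1, 2]] with P⁻¹ = [[−2, −5], [−1, −2]], and A = P·diag(−2, −3)·P⁻¹.
Then A^7 = P·diag(−128, −2187)·P⁻¹ = [[−256, 10935], [128, −4374]] · [[−2, −5], [−1, −2]] = [[−10423, −20590], [4118, 8108]].

[[−10423, −20590], [4118, 8108]]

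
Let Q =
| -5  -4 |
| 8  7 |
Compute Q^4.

[[-79, -80], [160, 161]]

tr Q = 2 and det Q = -3, so the characteristic polynomial is λ² − (2)λ + (-3) with roots 3 and -1.
Eigenvectors give P = [[-1, -1], [2, 1]] with P⁻¹ = [[1, 1], [-2, -1]], and Q = P·diag(3, -1)·P⁻¹.
Then Q^4 = P·diag(81, 1)·P⁻¹ = [[-81, -1], [162, 1]] · [[1, 1], [-2, -1]] = [[-79, -80], [160, 161]].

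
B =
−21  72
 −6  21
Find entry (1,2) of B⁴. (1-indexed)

0

tr B = 0 and det B = −9, so the characteristic polynomial is λ² − (0)λ + (−9) with roots −3 and 3.
Eigenvectors give P = [[4, 3], [1, 1]] with P⁻¹ = [[1, −3], [−1, 4]], and B = P·diag(−3, 3)·P⁻¹.
Then B⁴ = P·diag(81, 81)·P⁻¹ = [[324, 243], [81, 81]] · [[1, −3], [−1, 4]] = [[81, 0], [0, 81]].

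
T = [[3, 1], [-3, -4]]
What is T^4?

[[33, -19], [57, 166]]

T^2 = [[6, -1], [3, 13]]
T^3 = [[21, 10], [-30, -49]]
T^4 = [[33, -19], [57, 166]]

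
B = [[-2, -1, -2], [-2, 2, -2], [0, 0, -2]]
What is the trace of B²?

16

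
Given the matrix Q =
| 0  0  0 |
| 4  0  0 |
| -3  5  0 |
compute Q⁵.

[[0, 0, 0], [0, 0, 0], [0, 0, 0]]

Q is strictly triangular, hence nilpotent: Q³ = 0, so Q⁵ = 0.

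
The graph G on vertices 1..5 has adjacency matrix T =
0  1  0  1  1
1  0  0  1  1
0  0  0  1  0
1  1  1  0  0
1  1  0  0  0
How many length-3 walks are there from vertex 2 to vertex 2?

The number of length-3 walks from vertex 2 to vertex 2 is entry (2,2) of T³, where T is the adjacency matrix.
T² = [[3, 2, 1, 1, 1], [2, 3, 1, 1, 1], [1, 1, 1, 0, 0], [1, 1, 0, 3, 2], [1, 1, 0, 2, 2]]
T³ = [[4, 5, 1, 6, 5], [5, 4, 1, 6, 5], [1, 1, 0, 3, 2], [6, 6, 3, 2, 2], [5, 5, 2, 2, 2]]

4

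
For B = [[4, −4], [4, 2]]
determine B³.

B² = [[0, −24], [24, −12]]
B³ = [[−96, −48], [48, −120]]

[[−96, −48], [48, −120]]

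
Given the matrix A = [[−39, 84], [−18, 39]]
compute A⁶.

[[729, 0], [0, 729]]

tr A = 0 and det A = −9, so the characteristic polynomial is λ² − (0)λ + (−9) with roots −3 and 3.
Eigenvectors give P = [[7, 2], [3, 1]] with P⁻¹ = [[1, −2], [−3, 7]], and A = P·diag(−3, 3)·P⁻¹.
Then A⁶ = P·diag(729, 729)·P⁻¹ = [[5103, 1458], [2187, 729]] · [[1, −2], [−3, 7]] = [[729, 0], [0, 729]].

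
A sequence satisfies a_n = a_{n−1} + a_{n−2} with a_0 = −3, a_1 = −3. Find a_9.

With companion matrix M = [[1, 1], [1, 0]], [a_n, a_{n−1}]ᵀ = M·[a_{n−1}, a_{n−2}]ᵀ, so [a_9, a_8]ᵀ = M⁸·[a_1, a_0]ᵀ.
M⁸ = [[34, 21], [21, 13]], giving [a_9, a_8]ᵀ = [[−165], [−102]].

−165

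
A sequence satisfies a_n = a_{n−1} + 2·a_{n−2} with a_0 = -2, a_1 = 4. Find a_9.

With companion matrix Q = [[1, 2], [1, 0]], [a_n, a_{n−1}]ᵀ = Q·[a_{n−1}, a_{n−2}]ᵀ, so [a_9, a_8]ᵀ = Q^8·[a_1, a_0]ᵀ.
Q^8 = [[171, 170], [85, 86]], giving [a_9, a_8]ᵀ = [[344], [168]].

344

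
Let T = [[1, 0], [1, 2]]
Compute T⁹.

[[1, 0], [511, 512]]

tr T = 3 and det T = 2, so the characteristic polynomial is λ² − (3)λ + (2) with roots 2 and 1.
Eigenvectors give P = [[0, −1], [1, 1]] with P⁻¹ = [[1, 1], [−1, 0]], and T = P·diag(2, 1)·P⁻¹.
Then T⁹ = P·diag(512, 1)·P⁻¹ = [[0, −1], [512, 1]] · [[1, 1], [−1, 0]] = [[1, 0], [511, 512]].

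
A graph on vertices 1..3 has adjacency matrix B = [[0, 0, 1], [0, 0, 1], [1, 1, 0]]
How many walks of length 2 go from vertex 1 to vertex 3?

0

The number of length-2 walks from vertex 1 to vertex 3 is entry (1,3) of B², where B is the adjacency matrix.
B² = [[1, 1, 0], [1, 1, 0], [0, 0, 2]]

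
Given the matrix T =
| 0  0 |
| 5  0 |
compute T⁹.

T is strictly triangular, hence nilpotent: T² = 0, so T⁹ = 0.

[[0, 0], [0, 0]]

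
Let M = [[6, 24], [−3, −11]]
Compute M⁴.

[[−504, −1560], [195, 601]]

tr M = −5 and det M = 6, so the characteristic polynomial is λ² − (−5)λ + (6) with roots −3 and −2.
Eigenvectors give P = [[−8, −3], [3, 1]] with P⁻¹ = [[1, 3], [−3, −8]], and M = P·diag(−3, −2)·P⁻¹.
Then M⁴ = P·diag(81, 16)·P⁻¹ = [[−648, −48], [243, 16]] · [[1, 3], [−3, −8]] = [[−504, −1560], [195, 601]].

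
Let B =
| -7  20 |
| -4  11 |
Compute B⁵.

[[-967, 2420], [-484, 1211]]

tr B = 4 and det B = 3, so the characteristic polynomial is λ² − (4)λ + (3) with roots 1 and 3.
Eigenvectors give P = [[5, 2], [2, 1]] with P⁻¹ = [[1, -2], [-2, 5]], and B = P·diag(1, 3)·P⁻¹.
Then B⁵ = P·diag(1, 243)·P⁻¹ = [[5, 486], [2, 243]] · [[1, -2], [-2, 5]] = [[-967, 2420], [-484, 1211]].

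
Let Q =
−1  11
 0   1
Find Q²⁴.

[[1, 0], [0, 1]]

Q² = I (check: tr Q = 0 and det Q = −1), so Q²⁴ = I since 24 is even.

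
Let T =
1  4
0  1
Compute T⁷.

[[1, 28], [0, 1]]

T = I + N where N = [[0, 4], [0, 0]] is strictly upper-triangular, so N² = 0.
(I + N)⁷ = I + 7·N = [[1, 28], [0, 1]].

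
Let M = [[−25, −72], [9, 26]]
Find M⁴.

[[−119, −360], [45, 136]]

tr M = 1 and det M = −2, so the characteristic polynomial is λ² − (1)λ + (−2) with roots 2 and −1.
Eigenvectors give P = [[8, −3], [−3, 1]] with P⁻¹ = [[−1, −3], [−3, −8]], and M = P·diag(2, −1)·P⁻¹.
Then M⁴ = P·diag(16, 1)·P⁻¹ = [[128, −3], [−48, 1]] · [[−1, −3], [−3, −8]] = [[−119, −360], [45, 136]].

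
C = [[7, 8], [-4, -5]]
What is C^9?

[[39367, 39368], [-19684, -19685]]

tr C = 2 and det C = -3, so the characteristic polynomial is λ² − (2)λ + (-3) with roots 3 and -1.
Eigenvectors give P = [[-2, -1], [1, 1]] with P⁻¹ = [[-1, -1], [1, 2]], and C = P·diag(3, -1)·P⁻¹.
Then C^9 = P·diag(19683, -1)·P⁻¹ = [[-39366, 1], [19683, -1]] · [[-1, -1], [1, 2]] = [[39367, 39368], [-19684, -19685]].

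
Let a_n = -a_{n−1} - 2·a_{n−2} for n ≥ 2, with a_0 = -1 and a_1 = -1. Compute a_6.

3

With companion matrix A = [[-1, -2], [1, 0]], [a_n, a_{n−1}]ᵀ = A·[a_{n−1}, a_{n−2}]ᵀ, so [a_6, a_5]ᵀ = A⁵·[a_1, a_0]ᵀ.
A⁵ = [[-5, 2], [-1, -6]], giving [a_6, a_5]ᵀ = [[3], [7]].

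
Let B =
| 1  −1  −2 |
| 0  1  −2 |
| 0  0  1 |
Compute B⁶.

[[1, −6, 18], [0, 1, −12], [0, 0, 1]]

B = I + N where N = [[0, −1, −2], [0, 0, −2], [0, 0, 0]] is strictly upper-triangular, so N³ = 0.
(I + N)⁶ = I + 6·N + 15·N² = [[1, −6, 18], [0, 1, −12], [0, 0, 1]].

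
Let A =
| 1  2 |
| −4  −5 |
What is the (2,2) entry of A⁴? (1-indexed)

tr A = −4 and det A = 3, so the characteristic polynomial is λ² − (−4)λ + (3) with roots −1 and −3.
Eigenvectors give P = [[1, −1], [−1, 2]] with P⁻¹ = [[2, 1], [1, 1]], and A = P·diag(−1, −3)·P⁻¹.
Then A⁴ = P·diag(1, 81)·P⁻¹ = [[1, −81], [−1, 162]] · [[2, 1], [1, 1]] = [[−79, −80], [160, 161]].

161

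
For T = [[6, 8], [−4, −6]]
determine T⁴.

[[16, 0], [0, 16]]

tr T = 0 and det T = −4, so the characteristic polynomial is λ² − (0)λ + (−4) with roots 2 and −2.
Eigenvectors give P = [[2, −1], [−1, 1]] with P⁻¹ = [[1, 1], [1, 2]], and T = P·diag(2, −2)·P⁻¹.
Then T⁴ = P·diag(16, 16)·P⁻¹ = [[32, −16], [−16, 16]] · [[1, 1], [1, 2]] = [[16, 0], [0, 16]].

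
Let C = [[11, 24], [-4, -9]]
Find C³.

tr C = 2 and det C = -3, so the characteristic polynomial is λ² − (2)λ + (-3) with roots 3 and -1.
Eigenvectors give P = [[-3, -2], [1, 1]] with P⁻¹ = [[-1, -2], [1, 3]], and C = P·diag(3, -1)·P⁻¹.
Then C³ = P·diag(27, -1)·P⁻¹ = [[-81, 2], [27, -1]] · [[-1, -2], [1, 3]] = [[83, 168], [-28, -57]].

[[83, 168], [-28, -57]]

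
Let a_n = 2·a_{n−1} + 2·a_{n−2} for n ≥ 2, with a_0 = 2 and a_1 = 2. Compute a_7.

With companion matrix B = [[2, 2], [1, 0]], [a_n, a_{n−1}]ᵀ = B·[a_{n−1}, a_{n−2}]ᵀ, so [a_7, a_6]ᵀ = B⁶·[a_1, a_0]ᵀ.
B⁶ = [[328, 240], [120, 88]], giving [a_7, a_6]ᵀ = [[1136], [416]].

1136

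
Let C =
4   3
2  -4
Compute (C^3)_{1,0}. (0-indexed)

C^2 = [[22, 0], [0, 22]]
C^3 = [[88, 66], [44, -88]]

44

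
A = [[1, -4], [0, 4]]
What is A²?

[[1, -20], [0, 16]]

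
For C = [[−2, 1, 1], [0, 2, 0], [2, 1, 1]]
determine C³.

[[−14, 7, 5], [0, 8, 0], [10, 11, 1]]

C² = [[6, 1, −1], [0, 4, 0], [−2, 5, 3]]
C³ = [[−14, 7, 5], [0, 8, 0], [10, 11, 1]]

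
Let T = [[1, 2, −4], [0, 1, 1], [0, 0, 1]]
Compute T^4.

[[1, 8, −4], [0, 1, 4], [0, 0, 1]]

T = I + N where N = [[0, 2, −4], [0, 0, 1], [0, 0, 0]] is strictly upper-triangular, so N^3 = 0.
(I + N)^4 = I + 4·N + 6·N^2 = [[1, 8, −4], [0, 1, 4], [0, 0, 1]].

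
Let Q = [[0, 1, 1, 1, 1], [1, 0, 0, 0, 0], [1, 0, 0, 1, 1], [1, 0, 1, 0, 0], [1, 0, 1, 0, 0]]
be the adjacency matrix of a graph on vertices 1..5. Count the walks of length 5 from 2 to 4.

The number of length-5 walks from vertex 2 to vertex 4 is entry (2,4) of Q^5, where Q is the adjacency matrix.
Q^2 = [[4, 0, 2, 1, 1], [0, 1, 1, 1, 1], [2, 1, 3, 1, 1], [1, 1, 1, 2, 2], [1, 1, 1, 2, 2]]
Q^3 = [[4, 4, 6, 6, 6], [4, 0, 2, 1, 1], [6, 2, 4, 5, 5], [6, 1, 5, 2, 2], [6, 1, 5, 2, 2]]
Q^4 = [[22, 4, 16, 10, 10], [4, 4, 6, 6, 6], [16, 6, 16, 10, 10], [10, 6, 10, 11, 11], [10, 6, 10, 11, 11]]
Q^5 = [[40, 22, 42, 38, 38], [22, 4, 16, 10, 10], [42, 16, 36, 32, 32], [38, 10, 32, 20, 20], [38, 10, 32, 20, 20]]

10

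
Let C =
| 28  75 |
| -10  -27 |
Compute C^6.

tr C = 1 and det C = -6, so the characteristic polynomial is λ² − (1)λ + (-6) with roots 3 and -2.
Eigenvectors give P = [[-3, -5], [1, 2]] with P⁻¹ = [[-2, -5], [1, 3]], and C = P·diag(3, -2)·P⁻¹.
Then C^6 = P·diag(729, 64)·P⁻¹ = [[-2187, -320], [729, 128]] · [[-2, -5], [1, 3]] = [[4054, 9975], [-1330, -3261]].

[[4054, 9975], [-1330, -3261]]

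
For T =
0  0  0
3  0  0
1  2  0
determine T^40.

[[0, 0, 0], [0, 0, 0], [0, 0, 0]]

T is strictly triangular, hence nilpotent: T^3 = 0, so T^40 = 0.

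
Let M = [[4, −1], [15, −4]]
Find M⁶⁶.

[[1, 0], [0, 1]]

M² = I (check: tr M = 0 and det M = −1), so M⁶⁶ = I since 66 is even.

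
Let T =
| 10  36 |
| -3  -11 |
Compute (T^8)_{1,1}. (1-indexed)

-764

tr T = -1 and det T = -2, so the characteristic polynomial is λ² − (-1)λ + (-2) with roots -2 and 1.
Eigenvectors give P = [[3, 4], [-1, -1]] with P⁻¹ = [[-1, -4], [1, 3]], and T = P·diag(-2, 1)·P⁻¹.
Then T^8 = P·diag(256, 1)·P⁻¹ = [[768, 4], [-256, -1]] · [[-1, -4], [1, 3]] = [[-764, -3060], [255, 1021]].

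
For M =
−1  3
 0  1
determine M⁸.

M² = I (check: tr M = 0 and det M = −1), so M⁸ = I since 8 is even.

[[1, 0], [0, 1]]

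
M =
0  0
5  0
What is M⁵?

M is strictly triangular, hence nilpotent: M² = 0, so M⁵ = 0.

[[0, 0], [0, 0]]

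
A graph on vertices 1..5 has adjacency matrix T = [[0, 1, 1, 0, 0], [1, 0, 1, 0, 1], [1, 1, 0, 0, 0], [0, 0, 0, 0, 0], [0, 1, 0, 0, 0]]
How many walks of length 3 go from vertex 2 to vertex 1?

4

The number of length-3 walks from vertex 2 to vertex 1 is entry (2,1) of T³, where T is the adjacency matrix.
T² = [[2, 1, 1, 0, 1], [1, 3, 1, 0, 0], [1, 1, 2, 0, 1], [0, 0, 0, 0, 0], [1, 0, 1, 0, 1]]
T³ = [[2, 4, 3, 0, 1], [4, 2, 4, 0, 3], [3, 4, 2, 0, 1], [0, 0, 0, 0, 0], [1, 3, 1, 0, 0]]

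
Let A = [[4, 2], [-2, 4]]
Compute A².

[[12, 16], [-16, 12]]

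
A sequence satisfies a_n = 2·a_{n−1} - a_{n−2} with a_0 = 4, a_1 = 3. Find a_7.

With companion matrix Q = [[2, -1], [1, 0]], [a_n, a_{n−1}]ᵀ = Q·[a_{n−1}, a_{n−2}]ᵀ, so [a_7, a_6]ᵀ = Q⁶·[a_1, a_0]ᵀ.
Q⁶ = [[7, -6], [6, -5]], giving [a_7, a_6]ᵀ = [[-3], [-2]].

-3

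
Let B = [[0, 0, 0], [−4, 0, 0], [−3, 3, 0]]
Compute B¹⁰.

B is strictly triangular, hence nilpotent: B³ = 0, so B¹⁰ = 0.

[[0, 0, 0], [0, 0, 0], [0, 0, 0]]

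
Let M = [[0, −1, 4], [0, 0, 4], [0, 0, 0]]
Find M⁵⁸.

[[0, 0, 0], [0, 0, 0], [0, 0, 0]]

M is strictly triangular, hence nilpotent: M³ = 0, so M⁵⁸ = 0.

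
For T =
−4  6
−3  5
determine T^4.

[[−14, 30], [−15, 31]]

tr T = 1 and det T = −2, so the characteristic polynomial is λ² − (1)λ + (−2) with roots 2 and −1.
Eigenvectors give P = [[1, 2], [1, 1]] with P⁻¹ = [[−1, 2], [1, −1]], and T = P·diag(2, −1)·P⁻¹.
Then T^4 = P·diag(16, 1)·P⁻¹ = [[16, 2], [16, 1]] · [[−1, 2], [1, −1]] = [[−14, 30], [−15, 31]].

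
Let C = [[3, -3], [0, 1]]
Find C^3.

[[27, -39], [0, 1]]

C^2 = [[9, -12], [0, 1]]
C^3 = [[27, -39], [0, 1]]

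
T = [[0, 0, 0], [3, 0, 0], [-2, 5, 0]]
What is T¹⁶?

[[0, 0, 0], [0, 0, 0], [0, 0, 0]]

T is strictly triangular, hence nilpotent: T³ = 0, so T¹⁶ = 0.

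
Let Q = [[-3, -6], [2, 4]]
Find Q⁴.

Q² = Q (a projection; rank 1, trace 1), so Q⁴ = Q.

[[-3, -6], [2, 4]]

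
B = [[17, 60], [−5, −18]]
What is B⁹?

[[61097, 242340], [−20195, −80268]]

tr B = −1 and det B = −6, so the characteristic polynomial is λ² − (−1)λ + (−6) with roots −3 and 2.
Eigenvectors give P = [[−3, 4], [1, −1]] with P⁻¹ = [[1, 4], [1, 3]], and B = P·diag(−3, 2)·P⁻¹.
Then B⁹ = P·diag(−19683, 512)·P⁻¹ = [[59049, 2048], [−19683, −512]] · [[1, 4], [1, 3]] = [[61097, 242340], [−20195, −80268]].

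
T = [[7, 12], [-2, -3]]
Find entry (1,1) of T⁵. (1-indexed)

tr T = 4 and det T = 3, so the characteristic polynomial is λ² − (4)λ + (3) with roots 1 and 3.
Eigenvectors give P = [[2, 3], [-1, -1]] with P⁻¹ = [[-1, -3], [1, 2]], and T = P·diag(1, 3)·P⁻¹.
Then T⁵ = P·diag(1, 243)·P⁻¹ = [[2, 729], [-1, -243]] · [[-1, -3], [1, 2]] = [[727, 1452], [-242, -483]].

727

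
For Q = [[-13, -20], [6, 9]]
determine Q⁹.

[[-118093, -196820], [59046, 98409]]

tr Q = -4 and det Q = 3, so the characteristic polynomial is λ² − (-4)λ + (3) with roots -1 and -3.
Eigenvectors give P = [[-5, -2], [3, 1]] with P⁻¹ = [[1, 2], [-3, -5]], and Q = P·diag(-1, -3)·P⁻¹.
Then Q⁹ = P·diag(-1, -19683)·P⁻¹ = [[5, 39366], [-3, -19683]] · [[1, 2], [-3, -5]] = [[-118093, -196820], [59046, 98409]].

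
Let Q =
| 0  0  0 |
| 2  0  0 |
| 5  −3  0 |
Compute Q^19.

[[0, 0, 0], [0, 0, 0], [0, 0, 0]]

Q is strictly triangular, hence nilpotent: Q^3 = 0, so Q^19 = 0.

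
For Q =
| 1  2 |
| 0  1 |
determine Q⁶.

Q = I + N where N = [[0, 2], [0, 0]] is strictly upper-triangular, so N² = 0.
(I + N)⁶ = I + 6·N = [[1, 12], [0, 1]].

[[1, 12], [0, 1]]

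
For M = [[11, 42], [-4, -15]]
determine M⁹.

[[118091, 413322], [-39364, -137775]]

tr M = -4 and det M = 3, so the characteristic polynomial is λ² − (-4)λ + (3) with roots -1 and -3.
Eigenvectors give P = [[-7, -3], [2, 1]] with P⁻¹ = [[-1, -3], [2, 7]], and M = P·diag(-1, -3)·P⁻¹.
Then M⁹ = P·diag(-1, -19683)·P⁻¹ = [[7, 59049], [-2, -19683]] · [[-1, -3], [2, 7]] = [[118091, 413322], [-39364, -137775]].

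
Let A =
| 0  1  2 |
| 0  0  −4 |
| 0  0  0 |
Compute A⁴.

A is strictly triangular, hence nilpotent: A³ = 0, so A⁴ = 0.

[[0, 0, 0], [0, 0, 0], [0, 0, 0]]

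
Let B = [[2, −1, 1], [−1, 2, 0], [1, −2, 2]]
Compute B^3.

[[22, −26, 14], [−14, 16, −6], [26, −34, 16]]

B^2 = [[6, −6, 4], [−4, 5, −1], [6, −9, 5]]
B^3 = [[22, −26, 14], [−14, 16, −6], [26, −34, 16]]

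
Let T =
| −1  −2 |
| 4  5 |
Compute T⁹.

tr T = 4 and det T = 3, so the characteristic polynomial is λ² − (4)λ + (3) with roots 1 and 3.
Eigenvectors give P = [[−1, −1], [1, 2]] with P⁻¹ = [[−2, −1], [1, 1]], and T = P·diag(1, 3)·P⁻¹.
Then T⁹ = P·diag(1, 19683)·P⁻¹ = [[−1, −19683], [1, 39366]] · [[−2, −1], [1, 1]] = [[−19681, −19682], [39364, 39365]].

[[−19681, −19682], [39364, 39365]]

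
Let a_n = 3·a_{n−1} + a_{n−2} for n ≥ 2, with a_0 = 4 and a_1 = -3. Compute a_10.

With companion matrix C = [[3, 1], [1, 0]], [a_n, a_{n−1}]ᵀ = C·[a_{n−1}, a_{n−2}]ᵀ, so [a_10, a_9]ᵀ = C^9·[a_1, a_0]ᵀ.
C^9 = [[42837, 12970], [12970, 3927]], giving [a_10, a_9]ᵀ = [[-76631], [-23202]].

-76631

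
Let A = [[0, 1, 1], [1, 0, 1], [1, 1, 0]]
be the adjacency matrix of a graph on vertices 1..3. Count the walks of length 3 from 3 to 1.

The number of length-3 walks from vertex 3 to vertex 1 is entry (3,1) of A^3, where A is the adjacency matrix.
A^2 = [[2, 1, 1], [1, 2, 1], [1, 1, 2]]
A^3 = [[2, 3, 3], [3, 2, 3], [3, 3, 2]]

3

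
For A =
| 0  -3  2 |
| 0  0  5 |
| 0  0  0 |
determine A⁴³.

A is strictly triangular, hence nilpotent: A³ = 0, so A⁴³ = 0.

[[0, 0, 0], [0, 0, 0], [0, 0, 0]]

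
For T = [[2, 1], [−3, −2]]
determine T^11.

[[2, 1], [−3, −2]]

T² = I (check: tr T = 0 and det T = −1), so T^11 = T since 11 is odd.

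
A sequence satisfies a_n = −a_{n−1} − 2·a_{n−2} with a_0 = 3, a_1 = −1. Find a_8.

−45

With companion matrix M = [[−1, −2], [1, 0]], [a_n, a_{n−1}]ᵀ = M·[a_{n−1}, a_{n−2}]ᵀ, so [a_8, a_7]ᵀ = M⁷·[a_1, a_0]ᵀ.
M⁷ = [[3, −14], [7, 10]], giving [a_8, a_7]ᵀ = [[−45], [23]].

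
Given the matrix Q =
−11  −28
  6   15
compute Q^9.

tr Q = 4 and det Q = 3, so the characteristic polynomial is λ² − (4)λ + (3) with roots 3 and 1.
Eigenvectors give P = [[−2, 7], [1, −3]] with P⁻¹ = [[3, 7], [1, 2]], and Q = P·diag(3, 1)·P⁻¹.
Then Q^9 = P·diag(19683, 1)·P⁻¹ = [[−39366, 7], [19683, −3]] · [[3, 7], [1, 2]] = [[−118091, −275548], [59046, 137775]].

[[−118091, −275548], [59046, 137775]]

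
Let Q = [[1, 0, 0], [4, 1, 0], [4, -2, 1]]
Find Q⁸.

[[1, 0, 0], [32, 1, 0], [-192, -16, 1]]

Q = I + N where N = [[0, 0, 0], [4, 0, 0], [4, -2, 0]] is strictly lower-triangular, so N³ = 0.
(I + N)⁸ = I + 8·N + 28·N² = [[1, 0, 0], [32, 1, 0], [-192, -16, 1]].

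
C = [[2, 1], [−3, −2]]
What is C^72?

C² = I (check: tr C = 0 and det C = −1), so C^72 = I since 72 is even.

[[1, 0], [0, 1]]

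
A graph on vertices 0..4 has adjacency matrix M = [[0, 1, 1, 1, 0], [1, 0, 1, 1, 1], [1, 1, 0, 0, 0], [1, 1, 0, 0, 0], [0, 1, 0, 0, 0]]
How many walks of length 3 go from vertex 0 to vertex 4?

The number of length-3 walks from vertex 0 to vertex 4 is entry (0,4) of M³, where M is the adjacency matrix.
M² = [[3, 2, 1, 1, 1], [2, 4, 1, 1, 0], [1, 1, 2, 2, 1], [1, 1, 2, 2, 1], [1, 0, 1, 1, 1]]
M³ = [[4, 6, 5, 5, 2], [6, 4, 6, 6, 4], [5, 6, 2, 2, 1], [5, 6, 2, 2, 1], [2, 4, 1, 1, 0]]

2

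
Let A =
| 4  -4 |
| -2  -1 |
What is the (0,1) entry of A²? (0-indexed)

-12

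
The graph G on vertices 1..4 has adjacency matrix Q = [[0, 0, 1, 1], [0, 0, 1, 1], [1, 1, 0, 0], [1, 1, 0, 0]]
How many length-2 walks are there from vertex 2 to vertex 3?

The number of length-2 walks from vertex 2 to vertex 3 is entry (2,3) of Q², where Q is the adjacency matrix.
Q² = [[2, 2, 0, 0], [2, 2, 0, 0], [0, 0, 2, 2], [0, 0, 2, 2]]

0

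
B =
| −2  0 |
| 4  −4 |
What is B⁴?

[[16, 0], [−480, 256]]

B² = [[4, 0], [−24, 16]]
B³ = [[−8, 0], [112, −64]]
B⁴ = [[16, 0], [−480, 256]]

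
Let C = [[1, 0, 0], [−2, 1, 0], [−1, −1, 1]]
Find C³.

[[1, 0, 0], [−6, 1, 0], [3, −3, 1]]

C = I + N where N = [[0, 0, 0], [−2, 0, 0], [−1, −1, 0]] is strictly lower-triangular, so N³ = 0.
(I + N)³ = I + 3·N + 3·N² = [[1, 0, 0], [−6, 1, 0], [3, −3, 1]].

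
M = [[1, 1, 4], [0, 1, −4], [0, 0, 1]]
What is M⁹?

M = I + N where N = [[0, 1, 4], [0, 0, −4], [0, 0, 0]] is strictly upper-triangular, so N³ = 0.
(I + N)⁹ = I + 9·N + 36·N² = [[1, 9, −108], [0, 1, −36], [0, 0, 1]].

[[1, 9, −108], [0, 1, −36], [0, 0, 1]]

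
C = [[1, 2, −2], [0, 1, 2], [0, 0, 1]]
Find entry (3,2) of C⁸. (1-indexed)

0

C = I + N where N = [[0, 2, −2], [0, 0, 2], [0, 0, 0]] is strictly upper-triangular, so N³ = 0.
(I + N)⁸ = I + 8·N + 28·N² = [[1, 16, 96], [0, 1, 16], [0, 0, 1]].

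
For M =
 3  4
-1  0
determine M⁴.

M² = [[5, 12], [-3, -4]]
M³ = [[3, 20], [-5, -12]]
M⁴ = [[-11, 12], [-3, -20]]

[[-11, 12], [-3, -20]]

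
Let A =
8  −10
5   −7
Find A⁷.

tr A = 1 and det A = −6, so the characteristic polynomial is λ² − (1)λ + (−6) with roots 3 and −2.
Eigenvectors give P = [[2, −1], [1, −1]] with P⁻¹ = [[1, −1], [1, −2]], and A = P·diag(3, −2)·P⁻¹.
Then A⁷ = P·diag(2187, −128)·P⁻¹ = [[4374, 128], [2187, 128]] · [[1, −1], [1, −2]] = [[4502, −4630], [2315, −2443]].

[[4502, −4630], [2315, −2443]]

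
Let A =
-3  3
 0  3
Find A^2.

[[9, 0], [0, 9]]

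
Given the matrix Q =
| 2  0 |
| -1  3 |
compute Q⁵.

tr Q = 5 and det Q = 6, so the characteristic polynomial is λ² − (5)λ + (6) with roots 2 and 3.
Eigenvectors give P = [[1, 0], [1, -1]] with P⁻¹ = [[1, 0], [1, -1]], and Q = P·diag(2, 3)·P⁻¹.
Then Q⁵ = P·diag(32, 243)·P⁻¹ = [[32, 0], [32, -243]] · [[1, 0], [1, -1]] = [[32, 0], [-211, 243]].

[[32, 0], [-211, 243]]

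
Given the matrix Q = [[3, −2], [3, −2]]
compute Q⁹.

Q² = Q (a projection; rank 1, trace 1), so Q⁹ = Q.

[[3, −2], [3, −2]]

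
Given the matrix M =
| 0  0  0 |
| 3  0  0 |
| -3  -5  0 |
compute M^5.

[[0, 0, 0], [0, 0, 0], [0, 0, 0]]

M is strictly triangular, hence nilpotent: M^3 = 0, so M^5 = 0.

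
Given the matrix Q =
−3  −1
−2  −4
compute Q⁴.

Q² = [[11, 7], [14, 18]]
Q³ = [[−47, −39], [−78, −86]]
Q⁴ = [[219, 203], [406, 422]]

[[219, 203], [406, 422]]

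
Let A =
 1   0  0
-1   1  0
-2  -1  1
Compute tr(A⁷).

3

A = I + N where N = [[0, 0, 0], [-1, 0, 0], [-2, -1, 0]] is strictly lower-triangular, so N³ = 0.
(I + N)⁷ = I + 7·N + 21·N² = [[1, 0, 0], [-7, 1, 0], [7, -7, 1]].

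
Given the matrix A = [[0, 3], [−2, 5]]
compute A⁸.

tr A = 5 and det A = 6, so the characteristic polynomial is λ² − (5)λ + (6) with roots 3 and 2.
Eigenvectors give P = [[1, 3], [1, 2]] with P⁻¹ = [[−2, 3], [1, −1]], and A = P·diag(3, 2)·P⁻¹.
Then A⁸ = P·diag(6561, 256)·P⁻¹ = [[6561, 768], [6561, 512]] · [[−2, 3], [1, −1]] = [[−12354, 18915], [−12610, 19171]].

[[−12354, 18915], [−12610, 19171]]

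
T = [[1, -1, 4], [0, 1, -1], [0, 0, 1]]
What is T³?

T = I + N where N = [[0, -1, 4], [0, 0, -1], [0, 0, 0]] is strictly upper-triangular, so N³ = 0.
(I + N)³ = I + 3·N + 3·N² = [[1, -3, 15], [0, 1, -3], [0, 0, 1]].

[[1, -3, 15], [0, 1, -3], [0, 0, 1]]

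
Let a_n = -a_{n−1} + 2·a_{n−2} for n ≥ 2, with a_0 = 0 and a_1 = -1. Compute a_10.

341

With companion matrix T = [[-1, 2], [1, 0]], [a_n, a_{n−1}]ᵀ = T·[a_{n−1}, a_{n−2}]ᵀ, so [a_10, a_9]ᵀ = T⁹·[a_1, a_0]ᵀ.
T⁹ = [[-341, 342], [171, -170]], giving [a_10, a_9]ᵀ = [[341], [-171]].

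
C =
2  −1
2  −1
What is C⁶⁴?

[[2, −1], [2, −1]]

C² = C (a projection; rank 1, trace 1), so C⁶⁴ = C.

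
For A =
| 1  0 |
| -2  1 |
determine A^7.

A = I + N where N = [[0, 0], [-2, 0]] is strictly lower-triangular, so N^2 = 0.
(I + N)^7 = I + 7·N = [[1, 0], [-14, 1]].

[[1, 0], [-14, 1]]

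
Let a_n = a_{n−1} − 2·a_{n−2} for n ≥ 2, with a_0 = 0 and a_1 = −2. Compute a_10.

With companion matrix Q = [[1, −2], [1, 0]], [a_n, a_{n−1}]ᵀ = Q·[a_{n−1}, a_{n−2}]ᵀ, so [a_10, a_9]ᵀ = Q⁹·[a_1, a_0]ᵀ.
Q⁹ = [[−11, 34], [−17, 6]], giving [a_10, a_9]ᵀ = [[22], [34]].

22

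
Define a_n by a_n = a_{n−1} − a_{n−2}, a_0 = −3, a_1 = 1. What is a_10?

−1

With companion matrix C = [[1, −1], [1, 0]], [a_n, a_{n−1}]ᵀ = C·[a_{n−1}, a_{n−2}]ᵀ, so [a_10, a_9]ᵀ = C^9·[a_1, a_0]ᵀ.
C^9 = [[−1, 0], [0, −1]], giving [a_10, a_9]ᵀ = [[−1], [3]].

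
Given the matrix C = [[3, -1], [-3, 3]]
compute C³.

C² = [[12, -6], [-18, 12]]
C³ = [[54, -30], [-90, 54]]

[[54, -30], [-90, 54]]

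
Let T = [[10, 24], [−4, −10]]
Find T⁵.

tr T = 0 and det T = −4, so the characteristic polynomial is λ² − (0)λ + (−4) with roots −2 and 2.
Eigenvectors give P = [[−2, −3], [1, 1]] with P⁻¹ = [[1, 3], [−1, −2]], and T = P·diag(−2, 2)·P⁻¹.
Then T⁵ = P·diag(−32, 32)·P⁻¹ = [[64, −96], [−32, 32]] · [[1, 3], [−1, −2]] = [[160, 384], [−64, −160]].

[[160, 384], [−64, −160]]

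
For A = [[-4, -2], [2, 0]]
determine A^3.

[[-32, -24], [24, 16]]

A^2 = [[12, 8], [-8, -4]]
A^3 = [[-32, -24], [24, 16]]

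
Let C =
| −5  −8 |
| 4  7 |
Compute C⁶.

[[−727, −1456], [728, 1457]]

tr C = 2 and det C = −3, so the characteristic polynomial is λ² − (2)λ + (−3) with roots −1 and 3.
Eigenvectors give P = [[−2, −1], [1, 1]] with P⁻¹ = [[−1, −1], [1, 2]], and C = P·diag(−1, 3)·P⁻¹.
Then C⁶ = P·diag(1, 729)·P⁻¹ = [[−2, −729], [1, 729]] · [[−1, −1], [1, 2]] = [[−727, −1456], [728, 1457]].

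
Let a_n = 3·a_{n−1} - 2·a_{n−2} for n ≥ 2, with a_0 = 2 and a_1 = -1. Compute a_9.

-1531

With companion matrix M = [[3, -2], [1, 0]], [a_n, a_{n−1}]ᵀ = M·[a_{n−1}, a_{n−2}]ᵀ, so [a_9, a_8]ᵀ = M⁸·[a_1, a_0]ᵀ.
M⁸ = [[511, -510], [255, -254]], giving [a_9, a_8]ᵀ = [[-1531], [-763]].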